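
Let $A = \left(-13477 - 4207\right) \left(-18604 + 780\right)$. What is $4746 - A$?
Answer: $-315194870$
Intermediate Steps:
$A = 315199616$ ($A = \left(-17684\right) \left(-17824\right) = 315199616$)
$4746 - A = 4746 - 315199616 = -315194870$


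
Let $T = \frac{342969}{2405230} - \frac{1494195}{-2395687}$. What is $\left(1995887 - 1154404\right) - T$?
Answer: $\frac{4848770618933769277}{5762178243010} \approx 8.4148 \cdot 10^{5}$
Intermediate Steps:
$T = \frac{4415529014553}{5762178243010}$ ($T = 342969 \cdot \frac{1}{2405230} - - \frac{1494195}{2395687} = \frac{342969}{2405230} + \frac{1494195}{2395687} = \frac{4415529014553}{5762178243010} \approx 0.7663$)
$\left(1995887 - 1154404\right) - T = \left(1995887 - 1154404\right) - \frac{4415529014553}{5762178243010} = 841483 - \frac{4415529014553}{5762178243010} = \frac{4848770618933769277}{5762178243010}$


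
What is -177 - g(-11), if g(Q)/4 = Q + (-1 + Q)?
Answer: -85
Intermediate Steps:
g(Q) = -4 + 8*Q (g(Q) = 4*(Q + (-1 + Q)) = 4*(-1 + 2*Q) = -4 + 8*Q)
-177 - g(-11) = -177 - (-4 + 8*(-11)) = -177 - (-4 - 88) = -177 - 1*(-92) = -177 + 92 = -85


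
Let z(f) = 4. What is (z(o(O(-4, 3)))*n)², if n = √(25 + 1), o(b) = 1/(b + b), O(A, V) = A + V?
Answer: 416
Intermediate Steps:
o(b) = 1/(2*b)
n = √26 ≈ 5.0990
(z(o(O(-4, 3)))*n)² = (4*√26)² = 416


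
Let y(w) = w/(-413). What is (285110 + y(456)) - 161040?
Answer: 51240454/413 ≈ 1.2407e+5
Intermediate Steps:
y(w) = -w/413 (y(w) = w*(-1/413) = -w/413)
(285110 + y(456)) - 161040 = (285110 - 1/413*456) - 161040 = (285110 - 456/413) - 161040 = 117749974/413 - 161040 = 51240454/413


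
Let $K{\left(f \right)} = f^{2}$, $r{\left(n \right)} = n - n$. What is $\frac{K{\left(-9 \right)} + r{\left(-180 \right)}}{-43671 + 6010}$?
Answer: $- \frac{81}{37661} \approx -0.0021508$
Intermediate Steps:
$r{\left(n \right)} = 0$
$\frac{K{\left(-9 \right)} + r{\left(-180 \right)}}{-43671 + 6010} = \frac{\left(-9\right)^{2} + 0}{-43671 + 6010} = \frac{81 + 0}{-37661} = 81 \left(- \frac{1}{37661}\right) = - \frac{81}{37661}$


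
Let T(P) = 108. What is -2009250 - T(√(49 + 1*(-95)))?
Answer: -2009358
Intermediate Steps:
-2009250 - T(√(49 + 1*(-95))) = -2009250 - 1*108 = -2009250 - 108 = -2009358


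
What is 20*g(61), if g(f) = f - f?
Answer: 0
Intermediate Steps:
g(f) = 0
20*g(61) = 20*0 = 0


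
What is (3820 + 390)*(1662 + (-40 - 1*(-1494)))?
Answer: 13118360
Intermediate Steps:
(3820 + 390)*(1662 + (-40 - 1*(-1494))) = 4210*(1662 + (-40 + 1494)) = 4210*(1662 + 1454) = 4210*3116 = 13118360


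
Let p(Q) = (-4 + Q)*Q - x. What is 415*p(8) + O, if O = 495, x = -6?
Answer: 16265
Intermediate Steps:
p(Q) = 6 + Q*(-4 + Q) (p(Q) = (-4 + Q)*Q - 1*(-6) = Q*(-4 + Q) + 6 = 6 + Q*(-4 + Q))
415*p(8) + O = 415*(6 + 8² - 4*8) + 495 = 415*(6 + 64 - 32) + 495 = 415*38 + 495 = 15770 + 495 = 16265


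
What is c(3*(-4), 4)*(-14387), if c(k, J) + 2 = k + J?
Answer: 143870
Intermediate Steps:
c(k, J) = -2 + J + k (c(k, J) = -2 + (k + J) = -2 + (J + k) = -2 + J + k)
c(3*(-4), 4)*(-14387) = (-2 + 4 + 3*(-4))*(-14387) = (-2 + 4 - 12)*(-14387) = -10*(-14387) = 143870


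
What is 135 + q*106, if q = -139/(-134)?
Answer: 16412/67 ≈ 244.96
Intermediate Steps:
q = 139/134 (q = -139*(-1/134) = 139/134 ≈ 1.0373)
135 + q*106 = 135 + (139/134)*106 = 135 + 7367/67 = 16412/67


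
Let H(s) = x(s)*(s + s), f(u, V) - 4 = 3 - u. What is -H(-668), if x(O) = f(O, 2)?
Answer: 901800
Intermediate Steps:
f(u, V) = 7 - u (f(u, V) = 4 + (3 - u) = 7 - u)
x(O) = 7 - O
H(s) = 2*s*(7 - s) (H(s) = (7 - s)*(s + s) = (7 - s)*(2*s) = 2*s*(7 - s))
-H(-668) = -2*(-668)*(7 - 1*(-668)) = -2*(-668)*(7 + 668) = -2*(-668)*675 = -1*(-901800) = 901800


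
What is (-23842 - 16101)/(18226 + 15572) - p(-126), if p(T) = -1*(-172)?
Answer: -5853199/33798 ≈ -173.18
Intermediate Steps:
p(T) = 172
(-23842 - 16101)/(18226 + 15572) - p(-126) = (-23842 - 16101)/(18226 + 15572) - 1*172 = -39943/33798 - 172 = -5853199/33798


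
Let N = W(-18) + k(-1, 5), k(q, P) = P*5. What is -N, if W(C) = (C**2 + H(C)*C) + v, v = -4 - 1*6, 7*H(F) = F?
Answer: -2697/7 ≈ -385.29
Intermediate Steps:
H(F) = F/7
v = -10 (v = -4 - 6 = -10)
W(C) = -10 + 8*C**2/7 (W(C) = (C**2 + (C/7)*C) - 10 = (C**2 + C**2/7) - 10 = 8*C**2/7 - 10 = -10 + 8*C**2/7)
k(q, P) = 5*P
N = 2697/7 (N = (-10 + (8/7)*(-18)**2) + 5*5 = (-10 + (8/7)*324) + 25 = (-10 + 2592/7) + 25 = 2522/7 + 25 = 2697/7 ≈ 385.29)
-N = -1*2697/7 = -2697/7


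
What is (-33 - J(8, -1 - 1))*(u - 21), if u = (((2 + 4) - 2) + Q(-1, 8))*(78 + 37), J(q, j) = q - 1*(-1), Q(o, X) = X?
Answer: -57078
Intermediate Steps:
J(q, j) = 1 + q (J(q, j) = q + 1 = 1 + q)
u = 1380 (u = (((2 + 4) - 2) + 8)*(78 + 37) = ((6 - 2) + 8)*115 = (4 + 8)*115 = 12*115 = 1380)
(-33 - J(8, -1 - 1))*(u - 21) = (-33 - (1 + 8))*(1380 - 21) = (-33 - 1*9)*1359 = (-33 - 9)*1359 = -42*1359 = -57078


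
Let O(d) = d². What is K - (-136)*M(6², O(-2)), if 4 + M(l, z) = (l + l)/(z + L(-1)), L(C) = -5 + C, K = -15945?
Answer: -21385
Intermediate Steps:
M(l, z) = -4 + 2*l/(-6 + z) (M(l, z) = -4 + (l + l)/(z + (-5 - 1)) = -4 + (2*l)/(z - 6) = -4 + (2*l)/(-6 + z) = -4 + 2*l/(-6 + z))
K - (-136)*M(6², O(-2)) = -15945 - (-136)*2*(12 + 6² - 2*(-2)²)/(-6 + (-2)²) = -15945 - (-136)*2*(12 + 36 - 2*4)/(-6 + 4) = -15945 - (-136)*2*(12 + 36 - 8)/(-2) = -15945 - (-136)*2*(-½)*40 = -15945 - (-136)*(-40) = -15945 - 1*5440 = -15945 - 5440 = -21385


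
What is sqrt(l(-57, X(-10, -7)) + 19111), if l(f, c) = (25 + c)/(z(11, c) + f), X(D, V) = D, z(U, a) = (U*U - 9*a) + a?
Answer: sqrt(2751999)/12 ≈ 138.24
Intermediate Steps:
z(U, a) = U**2 - 8*a (z(U, a) = (U**2 - 9*a) + a = U**2 - 8*a)
l(f, c) = (25 + c)/(121 + f - 8*c) (l(f, c) = (25 + c)/((11**2 - 8*c) + f) = (25 + c)/((121 - 8*c) + f) = (25 + c)/(121 + f - 8*c))
sqrt(l(-57, X(-10, -7)) + 19111) = sqrt((25 - 10)/(121 - 57 - 8*(-10)) + 19111) = sqrt(15/(121 - 57 + 80) + 19111) = sqrt(15/144 + 19111) = sqrt((1/144)*15 + 19111) = sqrt(5/48 + 19111) = sqrt(917333/48) = sqrt(2751999)/12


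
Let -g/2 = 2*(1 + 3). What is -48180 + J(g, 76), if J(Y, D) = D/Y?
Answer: -192739/4 ≈ -48185.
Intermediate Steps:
g = -16 (g = -4*(1 + 3) = -4*4 = -2*8 = -16)
-48180 + J(g, 76) = -48180 + 76/(-16) = -48180 + 76*(-1/16) = -48180 - 19/4 = -192739/4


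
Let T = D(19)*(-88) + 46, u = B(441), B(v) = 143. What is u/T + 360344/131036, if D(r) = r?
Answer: 141795299/53266134 ≈ 2.6620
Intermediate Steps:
u = 143
T = -1626 (T = 19*(-88) + 46 = -1672 + 46 = -1626)
u/T + 360344/131036 = 143/(-1626) + 360344/131036 = 143*(-1/1626) + 360344*(1/131036) = -143/1626 + 90086/32759 = 141795299/53266134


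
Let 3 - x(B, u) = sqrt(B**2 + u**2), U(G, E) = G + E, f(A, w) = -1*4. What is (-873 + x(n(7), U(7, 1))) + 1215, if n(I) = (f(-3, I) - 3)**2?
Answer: 345 - sqrt(2465) ≈ 295.35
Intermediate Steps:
f(A, w) = -4
U(G, E) = E + G
n(I) = 49 (n(I) = (-4 - 3)**2 = (-7)**2 = 49)
x(B, u) = 3 - sqrt(B**2 + u**2)
(-873 + x(n(7), U(7, 1))) + 1215 = (-873 + (3 - sqrt(49**2 + (1 + 7)**2))) + 1215 = (-873 + (3 - sqrt(2401 + 8**2))) + 1215 = (-873 + (3 - sqrt(2401 + 64))) + 1215 = (-873 + (3 - sqrt(2465))) + 1215 = (-870 - sqrt(2465)) + 1215 = 345 - sqrt(2465)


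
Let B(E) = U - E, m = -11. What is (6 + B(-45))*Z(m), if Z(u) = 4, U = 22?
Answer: 292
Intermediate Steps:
B(E) = 22 - E
(6 + B(-45))*Z(m) = (6 + (22 - 1*(-45)))*4 = (6 + (22 + 45))*4 = (6 + 67)*4 = 73*4 = 292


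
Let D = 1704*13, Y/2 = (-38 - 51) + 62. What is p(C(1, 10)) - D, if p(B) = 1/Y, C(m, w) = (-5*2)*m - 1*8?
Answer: -1196209/54 ≈ -22152.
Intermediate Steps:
Y = -54 (Y = 2*((-38 - 51) + 62) = 2*(-89 + 62) = 2*(-27) = -54)
C(m, w) = -8 - 10*m (C(m, w) = -10*m - 8 = -8 - 10*m)
p(B) = -1/54 (p(B) = 1/(-54) = -1/54)
D = 22152
p(C(1, 10)) - D = -1/54 - 1*22152 = -1/54 - 22152 = -1196209/54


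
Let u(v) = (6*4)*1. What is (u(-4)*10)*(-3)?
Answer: -720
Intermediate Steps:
u(v) = 24 (u(v) = 24*1 = 24)
(u(-4)*10)*(-3) = (24*10)*(-3) = 240*(-3) = -720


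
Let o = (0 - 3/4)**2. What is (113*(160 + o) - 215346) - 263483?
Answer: -7370967/16 ≈ -4.6069e+5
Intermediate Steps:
o = 9/16 (o = (0 - 3*1/4)**2 = (0 - 3/4)**2 = (-3/4)**2 = 9/16 ≈ 0.56250)
(113*(160 + o) - 215346) - 263483 = (113*(160 + 9/16) - 215346) - 263483 = (113*(2569/16) - 215346) - 263483 = (290297/16 - 215346) - 263483 = -3155239/16 - 263483 = -7370967/16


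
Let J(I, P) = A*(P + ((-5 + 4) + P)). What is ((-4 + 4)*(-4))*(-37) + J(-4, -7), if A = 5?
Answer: -75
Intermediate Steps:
J(I, P) = -5 + 10*P (J(I, P) = 5*(P + ((-5 + 4) + P)) = 5*(P + (-1 + P)) = 5*(-1 + 2*P) = -5 + 10*P)
((-4 + 4)*(-4))*(-37) + J(-4, -7) = ((-4 + 4)*(-4))*(-37) + (-5 + 10*(-7)) = (0*(-4))*(-37) + (-5 - 70) = 0*(-37) - 75 = 0 - 75 = -75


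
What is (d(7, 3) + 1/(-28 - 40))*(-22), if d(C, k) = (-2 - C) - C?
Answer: 11979/34 ≈ 352.32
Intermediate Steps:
d(C, k) = -2 - 2*C
(d(7, 3) + 1/(-28 - 40))*(-22) = ((-2 - 2*7) + 1/(-28 - 40))*(-22) = ((-2 - 14) + 1/(-68))*(-22) = (-16 - 1/68)*(-22) = -1089/68*(-22) = 11979/34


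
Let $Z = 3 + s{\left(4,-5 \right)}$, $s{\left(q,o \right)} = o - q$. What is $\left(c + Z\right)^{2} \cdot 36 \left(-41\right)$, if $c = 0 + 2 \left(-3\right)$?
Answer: $-212544$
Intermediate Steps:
$c = -6$ ($c = 0 - 6 = -6$)
$Z = -6$ ($Z = 3 - 9 = -6$)
$\left(c + Z\right)^{2} \cdot 36 \left(-41\right) = \left(-6 - 6\right)^{2} \cdot 36 \left(-41\right) = \left(-12\right)^{2} \cdot 36 \left(-41\right) = 144 \cdot 36 \left(-41\right) = 5184 \left(-41\right) = -212544$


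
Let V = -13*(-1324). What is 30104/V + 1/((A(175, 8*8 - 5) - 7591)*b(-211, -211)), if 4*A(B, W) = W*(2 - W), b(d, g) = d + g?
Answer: 53558012428/30621856291 ≈ 1.7490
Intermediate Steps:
V = 17212
A(B, W) = W*(2 - W)/4 (A(B, W) = (W*(2 - W))/4 = W*(2 - W)/4)
30104/V + 1/((A(175, 8*8 - 5) - 7591)*b(-211, -211)) = 30104/17212 + 1/(((8*8 - 5)*(2 - (8*8 - 5))/4 - 7591)*(-211 - 211)) = 30104*(1/17212) + 1/((64 - 5)*(2 - (64 - 5))/4 - 7591*(-422)) = 7526/4303 - 1/422/((1/4)*59*(2 - 1*59) - 7591) = 7526/4303 - 1/422/((1/4)*59*(2 - 59) - 7591) = 7526/4303 - 1/422/((1/4)*59*(-57) - 7591) = 7526/4303 - 1/422/(-3363/4 - 7591) = 7526/4303 - 1/422/(-33727/4) = 7526/4303 - 4/33727*(-1/422) = 7526/4303 + 2/7116397 = 53558012428/30621856291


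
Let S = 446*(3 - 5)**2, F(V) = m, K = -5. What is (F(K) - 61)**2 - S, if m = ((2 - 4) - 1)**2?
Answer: 920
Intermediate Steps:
m = 9 (m = (-2 - 1)**2 = (-3)**2 = 9)
F(V) = 9
S = 1784 (S = 446*(-2)**2 = 446*4 = 1784)
(F(K) - 61)**2 - S = (9 - 61)**2 - 1*1784 = (-52)**2 - 1784 = 2704 - 1784 = 920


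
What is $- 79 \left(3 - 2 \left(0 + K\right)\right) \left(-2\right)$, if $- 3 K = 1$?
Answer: $\frac{1738}{3} \approx 579.33$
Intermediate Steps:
$K = - \frac{1}{3}$ ($K = \left(- \frac{1}{3}\right) 1 = - \frac{1}{3} \approx -0.33333$)
$- 79 \left(3 - 2 \left(0 + K\right)\right) \left(-2\right) = - 79 \left(3 - 2 \left(0 - \frac{1}{3}\right)\right) \left(-2\right) = - 79 \left(3 - - \frac{2}{3}\right) \left(-2\right) = - 79 \left(3 + \frac{2}{3}\right) \left(-2\right) = - 79 \cdot \frac{11}{3} \left(-2\right) = \left(-79\right) \left(- \frac{22}{3}\right) = \frac{1738}{3}$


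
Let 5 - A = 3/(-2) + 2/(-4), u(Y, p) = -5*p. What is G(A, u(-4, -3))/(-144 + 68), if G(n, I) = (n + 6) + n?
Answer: -5/19 ≈ -0.26316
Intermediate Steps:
A = 7 (A = 5 - (3/(-2) + 2/(-4)) = 5 - (3*(-½) + 2*(-¼)) = 5 - (-3/2 - ½) = 5 - 1*(-2) = 5 + 2 = 7)
G(n, I) = 6 + 2*n (G(n, I) = (6 + n) + n = 6 + 2*n)
G(A, u(-4, -3))/(-144 + 68) = (6 + 2*7)/(-144 + 68) = (6 + 14)/(-76) = 20*(-1/76) = -5/19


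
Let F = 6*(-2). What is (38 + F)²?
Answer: 676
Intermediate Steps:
F = -12
(38 + F)² = (38 - 12)² = 26² = 676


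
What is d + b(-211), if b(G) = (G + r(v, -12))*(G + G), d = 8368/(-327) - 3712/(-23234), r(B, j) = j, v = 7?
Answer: 357389410310/3798759 ≈ 94081.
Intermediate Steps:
d = -96604144/3798759 (d = 8368*(-1/327) - 3712*(-1/23234) = -8368/327 + 1856/11617 = -96604144/3798759 ≈ -25.430)
b(G) = 2*G*(-12 + G) (b(G) = (G - 12)*(G + G) = (-12 + G)*(2*G) = 2*G*(-12 + G))
d + b(-211) = -96604144/3798759 + 2*(-211)*(-12 - 211) = -96604144/3798759 + 2*(-211)*(-223) = -96604144/3798759 + 94106 = 357389410310/3798759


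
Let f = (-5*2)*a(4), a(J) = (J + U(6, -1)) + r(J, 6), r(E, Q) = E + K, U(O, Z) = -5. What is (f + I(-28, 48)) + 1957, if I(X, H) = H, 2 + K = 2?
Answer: 1975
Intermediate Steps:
K = 0 (K = -2 + 2 = 0)
r(E, Q) = E (r(E, Q) = E + 0 = E)
a(J) = -5 + 2*J (a(J) = (J - 5) + J = (-5 + J) + J = -5 + 2*J)
f = -30 (f = (-5*2)*(-5 + 2*4) = -10*(-5 + 8) = -10*3 = -30)
(f + I(-28, 48)) + 1957 = (-30 + 48) + 1957 = 18 + 1957 = 1975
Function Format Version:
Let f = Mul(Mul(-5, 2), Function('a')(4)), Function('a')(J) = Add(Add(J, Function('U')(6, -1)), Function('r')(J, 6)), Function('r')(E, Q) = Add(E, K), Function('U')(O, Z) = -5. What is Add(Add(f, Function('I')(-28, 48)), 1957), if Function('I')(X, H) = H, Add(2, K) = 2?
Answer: 1975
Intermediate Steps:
K = 0 (K = Add(-2, 2) = 0)
Function('r')(E, Q) = E (Function('r')(E, Q) = Add(E, 0) = E)
Function('a')(J) = Add(-5, Mul(2, J)) (Function('a')(J) = Add(Add(J, -5), J) = Add(Add(-5, J), J) = Add(-5, Mul(2, J)))
f = -30 (f = Mul(Mul(-5, 2), Add(-5, Mul(2, 4))) = Mul(-10, Add(-5, 8)) = Mul(-10, 3) = -30)
Add(Add(f, Function('I')(-28, 48)), 1957) = Add(Add(-30, 48), 1957) = Add(18, 1957) = 1975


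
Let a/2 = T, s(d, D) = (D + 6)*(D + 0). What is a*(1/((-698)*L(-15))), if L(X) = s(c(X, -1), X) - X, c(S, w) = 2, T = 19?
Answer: -19/52350 ≈ -0.00036294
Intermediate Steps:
s(d, D) = D*(6 + D) (s(d, D) = (6 + D)*D = D*(6 + D))
a = 38 (a = 2*19 = 38)
L(X) = -X + X*(6 + X) (L(X) = X*(6 + X) - X = -X + X*(6 + X))
a*(1/((-698)*L(-15))) = 38*(1/((-698)*((-15*(5 - 15))))) = 38*(-1/(698*((-15*(-10))))) = 38*(-1/698/150) = 38*(-1/698*1/150) = 38*(-1/104700) = -19/52350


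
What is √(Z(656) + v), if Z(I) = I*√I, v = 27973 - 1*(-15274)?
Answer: √(43247 + 2624*√41) ≈ 245.05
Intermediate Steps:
v = 43247 (v = 27973 + 15274 = 43247)
Z(I) = I^(3/2)
√(Z(656) + v) = √(656^(3/2) + 43247) = √(2624*√41 + 43247) = √(43247 + 2624*√41)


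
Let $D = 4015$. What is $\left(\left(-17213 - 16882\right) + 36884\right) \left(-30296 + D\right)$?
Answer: $-73297709$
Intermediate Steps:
$\left(\left(-17213 - 16882\right) + 36884\right) \left(-30296 + D\right) = \left(\left(-17213 - 16882\right) + 36884\right) \left(-30296 + 4015\right) = \left(-34095 + 36884\right) \left(-26281\right) = 2789 \left(-26281\right) = -73297709$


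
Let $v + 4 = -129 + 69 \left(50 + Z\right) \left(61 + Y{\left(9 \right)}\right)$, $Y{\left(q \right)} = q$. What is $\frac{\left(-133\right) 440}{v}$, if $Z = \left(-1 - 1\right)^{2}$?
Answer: $- \frac{8360}{37241} \approx -0.22448$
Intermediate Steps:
$Z = 4$ ($Z = \left(-2\right)^{2} = 4$)
$v = 260687$ ($v = -4 - \left(129 - 69 \left(50 + 4\right) \left(61 + 9\right)\right) = -4 - \left(129 - 69 \cdot 54 \cdot 70\right) = -4 + \left(-129 + 69 \cdot 3780\right) = -4 + \left(-129 + 260820\right) = -4 + 260691 = 260687$)
$\frac{\left(-133\right) 440}{v} = \frac{\left(-133\right) 440}{260687} = \left(-58520\right) \frac{1}{260687} = - \frac{8360}{37241}$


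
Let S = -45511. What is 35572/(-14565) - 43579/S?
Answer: -984189157/662867715 ≈ -1.4847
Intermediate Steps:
35572/(-14565) - 43579/S = 35572/(-14565) - 43579/(-45511) = 35572*(-1/14565) - 43579*(-1/45511) = -35572/14565 + 43579/45511 = -984189157/662867715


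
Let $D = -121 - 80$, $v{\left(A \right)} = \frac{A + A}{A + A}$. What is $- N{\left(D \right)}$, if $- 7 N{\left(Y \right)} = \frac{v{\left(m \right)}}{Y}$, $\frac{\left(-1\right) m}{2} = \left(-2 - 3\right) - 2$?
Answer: $- \frac{1}{1407} \approx -0.00071073$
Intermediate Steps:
$m = 14$ ($m = - 2 \left(\left(-2 - 3\right) - 2\right) = - 2 \left(-5 - 2\right) = \left(-2\right) \left(-7\right) = 14$)
$v{\left(A \right)} = 1$ ($v{\left(A \right)} = \frac{2 A}{2 A} = 2 A \frac{1}{2 A} = 1$)
$D = -201$
$N{\left(Y \right)} = - \frac{1}{7 Y}$ ($N{\left(Y \right)} = - \frac{1 \frac{1}{Y}}{7} = - \frac{1}{7 Y}$)
$- N{\left(D \right)} = - \frac{-1}{7 \left(-201\right)} = - \frac{\left(-1\right) \left(-1\right)}{7 \cdot 201} = \left(-1\right) \frac{1}{1407} = - \frac{1}{1407}$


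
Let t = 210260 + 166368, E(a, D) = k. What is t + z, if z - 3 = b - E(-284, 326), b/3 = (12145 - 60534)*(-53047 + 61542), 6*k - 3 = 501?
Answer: -1232817118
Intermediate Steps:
k = 84 (k = 1/2 + (1/6)*501 = 1/2 + 167/2 = 84)
E(a, D) = 84
b = -1233193665 (b = 3*((12145 - 60534)*(-53047 + 61542)) = 3*(-48389*8495) = 3*(-411064555) = -1233193665)
t = 376628
z = -1233193746 (z = 3 + (-1233193665 - 1*84) = 3 + (-1233193665 - 84) = 3 - 1233193749 = -1233193746)
t + z = 376628 - 1233193746 = -1232817118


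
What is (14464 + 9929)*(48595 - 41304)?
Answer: 177849363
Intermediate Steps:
(14464 + 9929)*(48595 - 41304) = 24393*7291 = 177849363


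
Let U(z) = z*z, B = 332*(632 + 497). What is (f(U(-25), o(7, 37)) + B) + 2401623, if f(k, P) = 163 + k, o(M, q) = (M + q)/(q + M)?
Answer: 2777239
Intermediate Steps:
B = 374828 (B = 332*1129 = 374828)
U(z) = z²
o(M, q) = 1 (o(M, q) = (M + q)/(M + q) = 1)
(f(U(-25), o(7, 37)) + B) + 2401623 = ((163 + (-25)²) + 374828) + 2401623 = ((163 + 625) + 374828) + 2401623 = (788 + 374828) + 2401623 = 375616 + 2401623 = 2777239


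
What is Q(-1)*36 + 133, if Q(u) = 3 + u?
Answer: 205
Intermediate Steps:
Q(-1)*36 + 133 = (3 - 1)*36 + 133 = 2*36 + 133 = 72 + 133 = 205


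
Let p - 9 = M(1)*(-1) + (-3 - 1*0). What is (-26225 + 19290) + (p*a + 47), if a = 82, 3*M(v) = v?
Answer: -19270/3 ≈ -6423.3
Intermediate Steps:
M(v) = v/3
p = 17/3 (p = 9 + (((⅓)*1)*(-1) + (-3 - 1*0)) = 9 + ((⅓)*(-1) + (-3 + 0)) = 9 + (-⅓ - 3) = 9 - 10/3 = 17/3 ≈ 5.6667)
(-26225 + 19290) + (p*a + 47) = (-26225 + 19290) + ((17/3)*82 + 47) = -6935 + (1394/3 + 47) = -6935 + 1535/3 = -19270/3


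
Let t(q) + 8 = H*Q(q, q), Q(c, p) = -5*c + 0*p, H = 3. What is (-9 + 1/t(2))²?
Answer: 117649/1444 ≈ 81.474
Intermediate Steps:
Q(c, p) = -5*c (Q(c, p) = -5*c + 0 = -5*c)
t(q) = -8 - 15*q (t(q) = -8 + 3*(-5*q) = -8 - 15*q)
(-9 + 1/t(2))² = (-9 + 1/(-8 - 15*2))² = (-9 + 1/(-8 - 30))² = (-9 + 1/(-38))² = (-9 - 1/38)² = (-343/38)² = 117649/1444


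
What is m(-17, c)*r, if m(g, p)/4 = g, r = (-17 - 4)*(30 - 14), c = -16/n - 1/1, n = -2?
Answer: 22848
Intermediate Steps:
c = 7 (c = -16/(-2) - 1/1 = -16*(-½) - 1*1 = 8 - 1 = 7)
r = -336 (r = -21*16 = -336)
m(g, p) = 4*g
m(-17, c)*r = (4*(-17))*(-336) = -68*(-336) = 22848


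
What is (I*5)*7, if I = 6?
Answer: 210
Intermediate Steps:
(I*5)*7 = (6*5)*7 = 30*7 = 210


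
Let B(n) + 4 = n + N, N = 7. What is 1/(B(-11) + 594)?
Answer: 1/586 ≈ 0.0017065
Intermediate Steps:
B(n) = 3 + n (B(n) = -4 + (n + 7) = -4 + (7 + n) = 3 + n)
1/(B(-11) + 594) = 1/((3 - 11) + 594) = 1/(-8 + 594) = 1/586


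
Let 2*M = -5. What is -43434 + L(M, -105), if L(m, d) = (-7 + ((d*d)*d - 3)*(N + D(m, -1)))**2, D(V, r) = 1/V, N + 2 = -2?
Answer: 648607867978111/25 ≈ 2.5944e+13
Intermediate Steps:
N = -4 (N = -2 - 2 = -4)
M = -5/2 (M = (1/2)*(-5) = -5/2 ≈ -2.5000)
L(m, d) = (-7 + (-4 + 1/m)*(-3 + d**3))**2 (L(m, d) = (-7 + ((d*d)*d - 3)*(-4 + 1/m))**2 = (-7 + (d**2*d - 3)*(-4 + 1/m))**2 = (-7 + (d**3 - 3)*(-4 + 1/m))**2 = (-7 + (-3 + d**3)*(-4 + 1/m))**2 = (-7 + (-4 + 1/m)*(-3 + d**3))**2)
-43434 + L(M, -105) = -43434 + (3 - 1*(-105)**3 - 5*(-5 + 4*(-105)**3)/2)**2/(-5/2)**2 = -43434 + 4*(3 - 1*(-1157625) - 5*(-5 + 4*(-1157625))/2)**2/25 = -43434 + 4*(3 + 1157625 - 5*(-5 - 4630500)/2)**2/25 = -43434 + 4*(3 + 1157625 - 5/2*(-4630505))**2/25 = -43434 + 4*(3 + 1157625 + 23152525/2)**2/25 = -43434 + 4*(25467781/2)**2/25 = -43434 + (4/25)*(648607869063961/4) = -43434 + 648607869063961/25 = 648607867978111/25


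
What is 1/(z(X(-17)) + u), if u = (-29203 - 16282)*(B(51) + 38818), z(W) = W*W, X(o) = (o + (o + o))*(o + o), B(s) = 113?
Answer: -1/1767769779 ≈ -5.6568e-10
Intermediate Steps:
X(o) = 6*o**2 (X(o) = (o + 2*o)*(2*o) = (3*o)*(2*o) = 6*o**2)
z(W) = W**2
u = -1770776535 (u = (-29203 - 16282)*(113 + 38818) = -45485*38931 = -1770776535)
1/(z(X(-17)) + u) = 1/((6*(-17)**2)**2 - 1770776535) = 1/((6*289)**2 - 1770776535) = 1/(1734**2 - 1770776535) = 1/(3006756 - 1770776535) = 1/(-1767769779) = -1/1767769779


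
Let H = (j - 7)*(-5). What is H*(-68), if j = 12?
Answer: 1700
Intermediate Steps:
H = -25 (H = (12 - 7)*(-5) = 5*(-5) = -25)
H*(-68) = -25*(-68) = 1700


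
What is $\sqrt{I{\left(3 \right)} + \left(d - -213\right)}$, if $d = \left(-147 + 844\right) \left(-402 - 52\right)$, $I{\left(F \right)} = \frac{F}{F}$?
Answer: $72 i \sqrt{61} \approx 562.34 i$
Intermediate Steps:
$I{\left(F \right)} = 1$
$d = -316438$ ($d = 697 \left(-454\right) = -316438$)
$\sqrt{I{\left(3 \right)} + \left(d - -213\right)} = \sqrt{1 - 316225} = \sqrt{-316224} = 72 i \sqrt{61}$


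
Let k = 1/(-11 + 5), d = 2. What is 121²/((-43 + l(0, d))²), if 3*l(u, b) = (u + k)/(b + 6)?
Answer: 2509056/316969 ≈ 7.9158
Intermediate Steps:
k = -⅙ (k = 1/(-6) = -⅙ ≈ -0.16667)
l(u, b) = (-⅙ + u)/(3*(6 + b)) (l(u, b) = ((u - ⅙)/(b + 6))/3 = ((-⅙ + u)/(6 + b))/3 = (-⅙ + u)/(3*(6 + b)))
121²/((-43 + l(0, d))²) = 121²/((-43 + (-1 + 6*0)/(18*(6 + 2)))²) = 14641/((-43 + (1/18)*(-1 + 0)/8)²) = 14641/((-43 + (1/18)*(⅛)*(-1))²) = 14641/((-43 - 1/144)²) = 14641/((-6193/144)²) = 14641/(38353249/20736) = 14641*(20736/38353249) = 2509056/316969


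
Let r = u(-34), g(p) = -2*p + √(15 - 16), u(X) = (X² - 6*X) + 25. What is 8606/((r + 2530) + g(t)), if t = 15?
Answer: 16717155/7546613 - 4303*I/7546613 ≈ 2.2152 - 0.00057019*I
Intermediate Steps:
u(X) = 25 + X² - 6*X
g(p) = I - 2*p (g(p) = -2*p + √(-1) = -2*p + I = I - 2*p)
r = 1385 (r = 25 + (-34)² - 6*(-34) = 25 + 1156 + 204 = 1385)
8606/((r + 2530) + g(t)) = 8606/((1385 + 2530) + (I - 2*15)) = 8606/(3915 + (I - 30)) = 8606/(3915 + (-30 + I)) = 8606/(3885 + I) = 8606*((3885 - I)/15093226) = 4303*(3885 - I)/7546613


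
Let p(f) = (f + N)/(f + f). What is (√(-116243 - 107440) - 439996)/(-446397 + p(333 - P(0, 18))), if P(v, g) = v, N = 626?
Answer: 293037336/297299443 - 666*I*√223683/297299443 ≈ 0.98566 - 0.0010595*I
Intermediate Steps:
p(f) = (626 + f)/(2*f) (p(f) = (f + 626)/(f + f) = (626 + f)/((2*f)) = (626 + f)*(1/(2*f)) = (626 + f)/(2*f))
(√(-116243 - 107440) - 439996)/(-446397 + p(333 - P(0, 18))) = (√(-116243 - 107440) - 439996)/(-446397 + (626 + (333 - 1*0))/(2*(333 - 1*0))) = (√(-223683) - 439996)/(-446397 + (626 + (333 + 0))/(2*(333 + 0))) = (I*√223683 - 439996)/(-446397 + (½)*(626 + 333)/333) = (-439996 + I*√223683)/(-446397 + (½)*(1/333)*959) = (-439996 + I*√223683)/(-446397 + 959/666) = (-439996 + I*√223683)/(-297299443/666) = (-439996 + I*√223683)*(-666/297299443) = 293037336/297299443 - 666*I*√223683/297299443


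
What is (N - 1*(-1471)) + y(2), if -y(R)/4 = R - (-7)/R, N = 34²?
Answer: 2605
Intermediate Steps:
N = 1156
y(R) = -28/R - 4*R (y(R) = -4*(R - (-7)/R) = -4*(R + 7/R) = -28/R - 4*R)
(N - 1*(-1471)) + y(2) = (1156 - 1*(-1471)) + (-28/2 - 4*2) = (1156 + 1471) + (-28*½ - 8) = 2627 + (-14 - 8) = 2627 - 22 = 2605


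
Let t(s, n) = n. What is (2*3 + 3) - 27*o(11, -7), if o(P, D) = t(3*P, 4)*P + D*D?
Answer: -2502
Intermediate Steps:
o(P, D) = D**2 + 4*P (o(P, D) = 4*P + D*D = 4*P + D**2 = D**2 + 4*P)
(2*3 + 3) - 27*o(11, -7) = (2*3 + 3) - 27*((-7)**2 + 4*11) = (6 + 3) - 27*(49 + 44) = 9 - 27*93 = 9 - 2511 = -2502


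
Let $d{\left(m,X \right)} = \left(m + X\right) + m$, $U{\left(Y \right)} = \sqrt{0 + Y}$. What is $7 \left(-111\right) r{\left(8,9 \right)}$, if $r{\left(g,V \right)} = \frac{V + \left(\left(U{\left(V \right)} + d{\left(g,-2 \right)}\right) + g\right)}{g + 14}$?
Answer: $- \frac{13209}{11} \approx -1200.8$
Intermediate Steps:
$U{\left(Y \right)} = \sqrt{Y}$
$d{\left(m,X \right)} = X + 2 m$ ($d{\left(m,X \right)} = \left(X + m\right) + m = X + 2 m$)
$r{\left(g,V \right)} = \frac{-2 + V + \sqrt{V} + 3 g}{14 + g}$ ($r{\left(g,V \right)} = \frac{V + \left(\left(\sqrt{V} + \left(-2 + 2 g\right)\right) + g\right)}{g + 14} = \frac{V + \left(\left(-2 + \sqrt{V} + 2 g\right) + g\right)}{14 + g} = \frac{V + \left(-2 + \sqrt{V} + 3 g\right)}{14 + g} = \frac{-2 + V + \sqrt{V} + 3 g}{14 + g}$)
$7 \left(-111\right) r{\left(8,9 \right)} = 7 \left(-111\right) \frac{-2 + 9 + \sqrt{9} + 3 \cdot 8}{14 + 8} = - 777 \frac{-2 + 9 + 3 + 24}{22} = - 777 \cdot \frac{1}{22} \cdot 34 = \left(-777\right) \frac{17}{11} = - \frac{13209}{11}$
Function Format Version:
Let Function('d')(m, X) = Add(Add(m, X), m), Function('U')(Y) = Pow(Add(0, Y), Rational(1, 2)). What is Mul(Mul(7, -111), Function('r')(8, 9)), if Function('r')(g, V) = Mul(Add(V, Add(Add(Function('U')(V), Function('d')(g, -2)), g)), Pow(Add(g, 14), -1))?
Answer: Rational(-13209, 11) ≈ -1200.8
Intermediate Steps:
Function('U')(Y) = Pow(Y, Rational(1, 2))
Function('d')(m, X) = Add(X, Mul(2, m)) (Function('d')(m, X) = Add(Add(X, m), m) = Add(X, Mul(2, m)))
Function('r')(g, V) = Mul(Pow(Add(14, g), -1), Add(-2, V, Pow(V, Rational(1, 2)), Mul(3, g))) (Function('r')(g, V) = Mul(Add(V, Add(Add(Pow(V, Rational(1, 2)), Add(-2, Mul(2, g))), g)), Pow(Add(g, 14), -1)) = Mul(Add(V, Add(Add(-2, Pow(V, Rational(1, 2)), Mul(2, g)), g)), Pow(Add(14, g), -1)) = Mul(Add(V, Add(-2, Pow(V, Rational(1, 2)), Mul(3, g))), Pow(Add(14, g), -1)) = Mul(Add(-2, V, Pow(V, Rational(1, 2)), Mul(3, g)), Pow(Add(14, g), -1)) = Mul(Pow(Add(14, g), -1), Add(-2, V, Pow(V, Rational(1, 2)), Mul(3, g))))
Mul(Mul(7, -111), Function('r')(8, 9)) = Mul(Mul(7, -111), Mul(Pow(Add(14, 8), -1), Add(-2, 9, Pow(9, Rational(1, 2)), Mul(3, 8)))) = Mul(-777, Mul(Pow(22, -1), Add(-2, 9, 3, 24))) = Mul(-777, Mul(Rational(1, 22), 34)) = Mul(-777, Rational(17, 11)) = Rational(-13209, 11)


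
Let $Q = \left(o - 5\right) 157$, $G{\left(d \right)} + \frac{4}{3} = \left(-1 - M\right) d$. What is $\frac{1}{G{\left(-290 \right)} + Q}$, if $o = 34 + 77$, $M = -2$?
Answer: $\frac{3}{49052} \approx 6.116 \cdot 10^{-5}$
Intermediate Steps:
$G{\left(d \right)} = - \frac{4}{3} + d$ ($G{\left(d \right)} = - \frac{4}{3} + \left(-1 - -2\right) d = - \frac{4}{3} + \left(-1 + 2\right) d = - \frac{4}{3} + 1 d = - \frac{4}{3} + d$)
$o = 111$
$Q = 16642$ ($Q = \left(111 - 5\right) 157 = 106 \cdot 157 = 16642$)
$\frac{1}{G{\left(-290 \right)} + Q} = \frac{1}{\left(- \frac{4}{3} - 290\right) + 16642} = \frac{1}{- \frac{874}{3} + 16642} = \frac{1}{\frac{49052}{3}} = \frac{3}{49052}$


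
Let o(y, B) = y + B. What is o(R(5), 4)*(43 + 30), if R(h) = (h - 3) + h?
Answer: 803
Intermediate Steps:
R(h) = -3 + 2*h (R(h) = (-3 + h) + h = -3 + 2*h)
o(y, B) = B + y
o(R(5), 4)*(43 + 30) = (4 + (-3 + 2*5))*(43 + 30) = (4 + (-3 + 10))*73 = (4 + 7)*73 = 11*73 = 803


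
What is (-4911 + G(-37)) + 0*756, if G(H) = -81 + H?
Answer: -5029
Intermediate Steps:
(-4911 + G(-37)) + 0*756 = (-4911 + (-81 - 37)) + 0*756 = (-4911 - 118) + 0 = -5029 + 0 = -5029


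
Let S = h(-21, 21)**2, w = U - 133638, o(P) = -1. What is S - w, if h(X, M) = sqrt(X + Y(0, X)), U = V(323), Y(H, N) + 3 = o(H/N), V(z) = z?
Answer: 133290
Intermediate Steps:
Y(H, N) = -4 (Y(H, N) = -3 - 1 = -4)
U = 323
h(X, M) = sqrt(-4 + X) (h(X, M) = sqrt(X - 4) = sqrt(-4 + X))
w = -133315 (w = 323 - 133638 = -133315)
S = -25 (S = (sqrt(-4 - 21))**2 = (sqrt(-25))**2 = (5*I)**2 = -25)
S - w = -25 - 1*(-133315) = -25 + 133315 = 133290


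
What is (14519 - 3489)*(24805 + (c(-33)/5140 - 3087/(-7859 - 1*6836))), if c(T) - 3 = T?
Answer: 206657432299649/755323 ≈ 2.7360e+8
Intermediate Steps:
c(T) = 3 + T
(14519 - 3489)*(24805 + (c(-33)/5140 - 3087/(-7859 - 1*6836))) = (14519 - 3489)*(24805 + ((3 - 33)/5140 - 3087/(-7859 - 1*6836))) = 11030*(24805 + (-30*1/5140 - 3087/(-7859 - 6836))) = 11030*(24805 + (-3/514 - 3087/(-14695))) = 11030*(24805 + (-3/514 - 3087*(-1/14695))) = 11030*(24805 + (-3/514 + 3087/14695)) = 11030*(24805 + 1542633/7553230) = 11030*(187359412783/7553230) = 206657432299649/755323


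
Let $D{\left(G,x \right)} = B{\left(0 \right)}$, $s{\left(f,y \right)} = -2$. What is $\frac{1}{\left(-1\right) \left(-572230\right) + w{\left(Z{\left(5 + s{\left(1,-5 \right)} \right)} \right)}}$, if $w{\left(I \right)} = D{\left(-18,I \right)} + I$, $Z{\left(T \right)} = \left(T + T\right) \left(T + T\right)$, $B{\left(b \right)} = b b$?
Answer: $\frac{1}{572266} \approx 1.7474 \cdot 10^{-6}$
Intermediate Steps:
$B{\left(b \right)} = b^{2}$
$D{\left(G,x \right)} = 0$ ($D{\left(G,x \right)} = 0^{2} = 0$)
$Z{\left(T \right)} = 4 T^{2}$ ($Z{\left(T \right)} = 2 T 2 T = 4 T^{2}$)
$w{\left(I \right)} = I$ ($w{\left(I \right)} = 0 + I = I$)
$\frac{1}{\left(-1\right) \left(-572230\right) + w{\left(Z{\left(5 + s{\left(1,-5 \right)} \right)} \right)}} = \frac{1}{\left(-1\right) \left(-572230\right) + 4 \left(5 - 2\right)^{2}} = \frac{1}{572230 + 4 \cdot 3^{2}} = \frac{1}{572230 + 4 \cdot 9} = \frac{1}{572230 + 36} = \frac{1}{572266}$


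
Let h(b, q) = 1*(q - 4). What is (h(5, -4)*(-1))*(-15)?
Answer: -120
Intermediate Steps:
h(b, q) = -4 + q (h(b, q) = 1*(-4 + q) = -4 + q)
(h(5, -4)*(-1))*(-15) = ((-4 - 4)*(-1))*(-15) = -8*(-1)*(-15) = 8*(-15) = -120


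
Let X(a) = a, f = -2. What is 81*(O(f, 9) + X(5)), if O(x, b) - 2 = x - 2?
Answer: 243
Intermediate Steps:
O(x, b) = x (O(x, b) = 2 + (x - 2) = 2 + (-2 + x) = x)
81*(O(f, 9) + X(5)) = 81*(-2 + 5) = 81*3 = 243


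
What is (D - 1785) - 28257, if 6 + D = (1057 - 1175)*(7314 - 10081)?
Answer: 296458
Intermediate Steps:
D = 326500 (D = -6 + (1057 - 1175)*(7314 - 10081) = -6 - 118*(-2767) = -6 + 326506 = 326500)
(D - 1785) - 28257 = (326500 - 1785) - 28257 = 324715 - 28257 = 296458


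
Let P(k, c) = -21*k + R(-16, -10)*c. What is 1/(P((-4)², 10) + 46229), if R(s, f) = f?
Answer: 1/45793 ≈ 2.1837e-5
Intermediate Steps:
P(k, c) = -21*k - 10*c
1/(P((-4)², 10) + 46229) = 1/((-21*(-4)² - 10*10) + 46229) = 1/((-21*16 - 100) + 46229) = 1/((-336 - 100) + 46229) = 1/(-436 + 46229) = 1/45793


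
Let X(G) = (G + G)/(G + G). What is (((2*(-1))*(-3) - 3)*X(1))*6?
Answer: 18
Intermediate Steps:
X(G) = 1 (X(G) = (2*G)/((2*G)) = (2*G)*(1/(2*G)) = 1)
(((2*(-1))*(-3) - 3)*X(1))*6 = (((2*(-1))*(-3) - 3)*1)*6 = ((-2*(-3) - 3)*1)*6 = ((6 - 3)*1)*6 = (3*1)*6 = 3*6 = 18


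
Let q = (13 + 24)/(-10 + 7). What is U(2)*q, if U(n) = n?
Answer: -74/3 ≈ -24.667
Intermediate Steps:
q = -37/3 (q = 37/(-3) = 37*(-⅓) = -37/3 ≈ -12.333)
U(2)*q = 2*(-37/3) = -74/3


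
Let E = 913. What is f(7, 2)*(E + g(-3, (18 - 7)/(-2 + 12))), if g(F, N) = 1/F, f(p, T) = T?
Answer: 5476/3 ≈ 1825.3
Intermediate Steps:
f(7, 2)*(E + g(-3, (18 - 7)/(-2 + 12))) = 2*(913 + 1/(-3)) = 2*(913 - ⅓) = 2*(2738/3) = 5476/3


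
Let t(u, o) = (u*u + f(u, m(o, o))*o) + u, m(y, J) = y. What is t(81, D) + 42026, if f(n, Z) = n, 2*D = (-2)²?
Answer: 48830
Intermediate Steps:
D = 2 (D = (½)*(-2)² = (½)*4 = 2)
t(u, o) = u + u² + o*u (t(u, o) = (u*u + u*o) + u = (u² + o*u) + u = u + u² + o*u)
t(81, D) + 42026 = 81*(1 + 2 + 81) + 42026 = 81*84 + 42026 = 6804 + 42026 = 48830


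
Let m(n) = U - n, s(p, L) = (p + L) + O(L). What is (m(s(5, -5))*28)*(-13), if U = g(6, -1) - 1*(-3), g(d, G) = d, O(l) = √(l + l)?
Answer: -3276 + 364*I*√10 ≈ -3276.0 + 1151.1*I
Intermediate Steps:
O(l) = √2*√l (O(l) = √(2*l) = √2*√l)
s(p, L) = L + p + √2*√L (s(p, L) = (p + L) + √2*√L = (L + p) + √2*√L = L + p + √2*√L)
U = 9 (U = 6 - 1*(-3) = 6 + 3 = 9)
m(n) = 9 - n
(m(s(5, -5))*28)*(-13) = ((9 - (-5 + 5 + √2*√(-5)))*28)*(-13) = ((9 - (-5 + 5 + √2*(I*√5)))*28)*(-13) = ((9 - (-5 + 5 + I*√10))*28)*(-13) = ((9 - I*√10)*28)*(-13) = (252 - 28*I*√10)*(-13) = -3276 + 364*I*√10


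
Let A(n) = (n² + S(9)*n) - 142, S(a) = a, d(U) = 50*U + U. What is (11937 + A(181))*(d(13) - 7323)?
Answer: -307592100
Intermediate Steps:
d(U) = 51*U
A(n) = -142 + n² + 9*n (A(n) = (n² + 9*n) - 142 = -142 + n² + 9*n)
(11937 + A(181))*(d(13) - 7323) = (11937 + (-142 + 181² + 9*181))*(51*13 - 7323) = (11937 + (-142 + 32761 + 1629))*(663 - 7323) = (11937 + 34248)*(-6660) = 46185*(-6660) = -307592100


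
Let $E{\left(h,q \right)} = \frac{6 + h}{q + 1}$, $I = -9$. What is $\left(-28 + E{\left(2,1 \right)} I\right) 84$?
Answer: $-5376$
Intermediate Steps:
$E{\left(h,q \right)} = \frac{6 + h}{1 + q}$
$\left(-28 + E{\left(2,1 \right)} I\right) 84 = \left(-28 + \frac{6 + 2}{1 + 1} \left(-9\right)\right) 84 = \left(-28 + \frac{1}{2} \cdot 8 \left(-9\right)\right) 84 = \left(-28 + 4 \left(-9\right)\right) 84 = \left(-28 - 36\right) 84 = \left(-64\right) 84 = -5376$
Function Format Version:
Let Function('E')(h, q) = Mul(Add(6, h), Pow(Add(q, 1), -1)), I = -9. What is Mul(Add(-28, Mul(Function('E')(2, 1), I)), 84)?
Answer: -5376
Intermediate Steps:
Function('E')(h, q) = Mul(Pow(Add(1, q), -1), Add(6, h)) (Function('E')(h, q) = Mul(Add(6, h), Pow(Add(1, q), -1)) = Mul(Pow(Add(1, q), -1), Add(6, h)))
Mul(Add(-28, Mul(Function('E')(2, 1), I)), 84) = Mul(Add(-28, Mul(Mul(Pow(Add(1, 1), -1), Add(6, 2)), -9)), 84) = Mul(Add(-28, Mul(Mul(Pow(2, -1), 8), -9)), 84) = Mul(Add(-28, Mul(Mul(Rational(1, 2), 8), -9)), 84) = Mul(Add(-28, Mul(4, -9)), 84) = Mul(Add(-28, -36), 84) = Mul(-64, 84) = -5376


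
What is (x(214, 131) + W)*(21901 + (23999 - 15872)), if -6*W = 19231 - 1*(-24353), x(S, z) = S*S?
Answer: 1157038896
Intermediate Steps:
x(S, z) = S**2
W = -7264 (W = -(19231 - 1*(-24353))/6 = -(19231 + 24353)/6 = -1/6*43584 = -7264)
(x(214, 131) + W)*(21901 + (23999 - 15872)) = (214**2 - 7264)*(21901 + (23999 - 15872)) = (45796 - 7264)*(21901 + 8127) = 38532*30028 = 1157038896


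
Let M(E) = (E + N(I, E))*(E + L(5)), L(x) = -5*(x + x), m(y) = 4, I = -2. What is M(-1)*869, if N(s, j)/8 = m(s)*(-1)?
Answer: 1462527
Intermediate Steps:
N(s, j) = -32 (N(s, j) = 8*(4*(-1)) = 8*(-4) = -32)
L(x) = -10*x
M(E) = (-50 + E)*(-32 + E) (M(E) = (E - 32)*(E - 10*5) = (-32 + E)*(E - 50) = (-32 + E)*(-50 + E) = (-50 + E)*(-32 + E))
M(-1)*869 = (1600 + (-1)² - 82*(-1))*869 = (1600 + 1 + 82)*869 = 1683*869 = 1462527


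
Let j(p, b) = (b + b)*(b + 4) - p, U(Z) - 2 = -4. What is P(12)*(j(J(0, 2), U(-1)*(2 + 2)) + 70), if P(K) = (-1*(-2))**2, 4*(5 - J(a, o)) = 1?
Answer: 517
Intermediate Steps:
J(a, o) = 19/4 (J(a, o) = 5 - 1/4*1 = 5 - 1/4 = 19/4)
U(Z) = -2 (U(Z) = 2 - 4 = -2)
j(p, b) = -p + 2*b*(4 + b) (j(p, b) = (2*b)*(4 + b) - p = 2*b*(4 + b) - p = -p + 2*b*(4 + b))
P(K) = 4 (P(K) = 2**2 = 4)
P(12)*(j(J(0, 2), U(-1)*(2 + 2)) + 70) = 4*((-1*19/4 + 2*(-2*(2 + 2))**2 + 8*(-2*(2 + 2))) + 70) = 4*((-19/4 + 2*(-2*4)**2 + 8*(-2*4)) + 70) = 4*((-19/4 + 2*(-8)**2 + 8*(-8)) + 70) = 4*((-19/4 + 2*64 - 64) + 70) = 4*((-19/4 + 128 - 64) + 70) = 4*(237/4 + 70) = 4*(517/4) = 517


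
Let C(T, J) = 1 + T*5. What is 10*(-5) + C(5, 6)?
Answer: -24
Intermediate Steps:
C(T, J) = 1 + 5*T
10*(-5) + C(5, 6) = 10*(-5) + (1 + 5*5) = -50 + (1 + 25) = -50 + 26 = -24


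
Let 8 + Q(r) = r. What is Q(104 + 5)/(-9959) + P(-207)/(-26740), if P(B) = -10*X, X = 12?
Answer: -75283/13315183 ≈ -0.0056539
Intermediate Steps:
Q(r) = -8 + r
P(B) = -120 (P(B) = -10*12 = -120)
Q(104 + 5)/(-9959) + P(-207)/(-26740) = (-8 + (104 + 5))/(-9959) - 120/(-26740) = (-8 + 109)*(-1/9959) - 120*(-1/26740) = 101*(-1/9959) + 6/1337 = -101/9959 + 6/1337 = -75283/13315183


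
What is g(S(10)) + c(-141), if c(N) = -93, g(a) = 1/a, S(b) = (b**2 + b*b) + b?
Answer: -19529/210 ≈ -92.995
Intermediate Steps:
S(b) = b + 2*b**2 (S(b) = (b**2 + b**2) + b = 2*b**2 + b = b + 2*b**2)
g(S(10)) + c(-141) = 1/(10*(1 + 2*10)) - 93 = 1/(10*(1 + 20)) - 93 = 1/(10*21) - 93 = 1/210 - 93 = -19529/210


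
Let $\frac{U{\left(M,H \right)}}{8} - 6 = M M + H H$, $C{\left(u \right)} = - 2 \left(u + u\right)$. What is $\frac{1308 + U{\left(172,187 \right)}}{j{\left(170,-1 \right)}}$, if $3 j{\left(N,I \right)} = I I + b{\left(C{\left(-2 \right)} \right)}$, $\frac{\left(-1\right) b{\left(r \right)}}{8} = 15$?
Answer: $- \frac{1553340}{119} \approx -13053.0$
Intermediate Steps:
$C{\left(u \right)} = - 4 u$ ($C{\left(u \right)} = - 2 \cdot 2 u = - 4 u$)
$b{\left(r \right)} = -120$ ($b{\left(r \right)} = \left(-8\right) 15 = -120$)
$U{\left(M,H \right)} = 48 + 8 H^{2} + 8 M^{2}$ ($U{\left(M,H \right)} = 48 + 8 \left(M M + H H\right) = 48 + 8 \left(M^{2} + H^{2}\right) = 48 + 8 \left(H^{2} + M^{2}\right) = 48 + \left(8 H^{2} + 8 M^{2}\right) = 48 + 8 H^{2} + 8 M^{2}$)
$j{\left(N,I \right)} = -40 + \frac{I^{2}}{3}$ ($j{\left(N,I \right)} = \frac{I I - 120}{3} = \frac{I^{2} - 120}{3} = \frac{-120 + I^{2}}{3} = -40 + \frac{I^{2}}{3}$)
$\frac{1308 + U{\left(172,187 \right)}}{j{\left(170,-1 \right)}} = \frac{1308 + \left(48 + 8 \cdot 187^{2} + 8 \cdot 172^{2}\right)}{-40 + \frac{\left(-1\right)^{2}}{3}} = \frac{1308 + \left(48 + 8 \cdot 34969 + 8 \cdot 29584\right)}{-40 + \frac{1}{3} \cdot 1} = \frac{1308 + \left(48 + 279752 + 236672\right)}{-40 + \frac{1}{3}} = \frac{1308 + 516472}{- \frac{119}{3}} = 517780 \left(- \frac{3}{119}\right) = - \frac{1553340}{119}$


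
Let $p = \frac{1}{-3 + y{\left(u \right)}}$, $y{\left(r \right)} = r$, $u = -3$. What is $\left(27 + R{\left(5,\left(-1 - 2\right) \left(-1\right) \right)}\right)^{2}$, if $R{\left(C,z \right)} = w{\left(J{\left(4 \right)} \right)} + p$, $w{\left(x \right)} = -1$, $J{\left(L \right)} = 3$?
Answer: $\frac{24025}{36} \approx 667.36$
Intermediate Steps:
$p = - \frac{1}{6}$ ($p = \frac{1}{-3 - 3} = \frac{1}{-6} = - \frac{1}{6} \approx -0.16667$)
$R{\left(C,z \right)} = - \frac{7}{6}$ ($R{\left(C,z \right)} = -1 - \frac{1}{6} = - \frac{7}{6}$)
$\left(27 + R{\left(5,\left(-1 - 2\right) \left(-1\right) \right)}\right)^{2} = \left(27 - \frac{7}{6}\right)^{2} = \left(\frac{155}{6}\right)^{2} = \frac{24025}{36}$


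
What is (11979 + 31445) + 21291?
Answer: 64715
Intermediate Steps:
(11979 + 31445) + 21291 = 43424 + 21291 = 64715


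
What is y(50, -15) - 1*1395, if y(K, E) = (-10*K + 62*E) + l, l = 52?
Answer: -2773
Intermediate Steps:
y(K, E) = 52 - 10*K + 62*E (y(K, E) = (-10*K + 62*E) + 52 = 52 - 10*K + 62*E)
y(50, -15) - 1*1395 = (52 - 10*50 + 62*(-15)) - 1*1395 = (52 - 500 - 930) - 1395 = -1378 - 1395 = -2773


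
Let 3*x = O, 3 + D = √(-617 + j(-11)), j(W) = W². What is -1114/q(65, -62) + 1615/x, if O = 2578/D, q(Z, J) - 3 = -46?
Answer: 2246887/110854 + 9690*I*√31/1289 ≈ 20.269 + 41.855*I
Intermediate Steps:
q(Z, J) = -43 (q(Z, J) = 3 - 46 = -43)
D = -3 + 4*I*√31 (D = -3 + √(-617 + (-11)²) = -3 + √(-617 + 121) = -3 + √(-496) = -3 + 4*I*√31 ≈ -3.0 + 22.271*I)
O = 2578/(-3 + 4*I*√31) ≈ -15.315 - 113.69*I
x = -2578/505 - 10312*I*√31/1515 (x = (-7734/505 - 10312*I*√31/505)/3 = -2578/505 - 10312*I*√31/1515 ≈ -5.1049 - 37.898*I)
-1114/q(65, -62) + 1615/x = -1114/(-43) + 1615/(-2578/505 - 10312*I*√31/1515) = -1114*(-1/43) + 1615/(-2578/505 - 10312*I*√31/1515) = 1114/43 + 1615/(-2578/505 - 10312*I*√31/1515)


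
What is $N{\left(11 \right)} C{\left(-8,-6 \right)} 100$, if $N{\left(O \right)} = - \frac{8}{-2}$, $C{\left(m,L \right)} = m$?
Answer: $-3200$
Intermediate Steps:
$N{\left(O \right)} = 4$ ($N{\left(O \right)} = \left(-8\right) \left(- \frac{1}{2}\right) = 4$)
$N{\left(11 \right)} C{\left(-8,-6 \right)} 100 = 4 \left(-8\right) 100 = \left(-32\right) 100 = -3200$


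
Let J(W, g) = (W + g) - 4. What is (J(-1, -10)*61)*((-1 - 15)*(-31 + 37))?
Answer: 87840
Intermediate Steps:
J(W, g) = -4 + W + g
(J(-1, -10)*61)*((-1 - 15)*(-31 + 37)) = ((-4 - 1 - 10)*61)*((-1 - 15)*(-31 + 37)) = (-15*61)*(-16*6) = -915*(-96) = 87840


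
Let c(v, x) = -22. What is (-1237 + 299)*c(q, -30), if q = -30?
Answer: 20636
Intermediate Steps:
(-1237 + 299)*c(q, -30) = (-1237 + 299)*(-22) = -938*(-22) = 20636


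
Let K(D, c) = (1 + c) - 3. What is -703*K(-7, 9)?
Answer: -4921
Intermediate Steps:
K(D, c) = -2 + c
-703*K(-7, 9) = -703*(-2 + 9) = -703*7 = -4921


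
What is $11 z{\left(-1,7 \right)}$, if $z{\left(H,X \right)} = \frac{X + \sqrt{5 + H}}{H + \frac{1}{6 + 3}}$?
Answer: $- \frac{891}{8} \approx -111.38$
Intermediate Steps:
$z{\left(H,X \right)} = \frac{X + \sqrt{5 + H}}{\frac{1}{9} + H}$ ($z{\left(H,X \right)} = \frac{X + \sqrt{5 + H}}{H + \frac{1}{9}} = \frac{X + \sqrt{5 + H}}{\frac{1}{9} + H}$)
$11 z{\left(-1,7 \right)} = 11 \frac{9 \left(7 + \sqrt{5 - 1}\right)}{1 + 9 \left(-1\right)} = 11 \frac{9 \left(7 + \sqrt{4}\right)}{1 - 9} = 11 \frac{9 \left(7 + 2\right)}{-8} = 11 \cdot 9 \left(- \frac{1}{8}\right) 9 = 11 \left(- \frac{81}{8}\right) = - \frac{891}{8}$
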